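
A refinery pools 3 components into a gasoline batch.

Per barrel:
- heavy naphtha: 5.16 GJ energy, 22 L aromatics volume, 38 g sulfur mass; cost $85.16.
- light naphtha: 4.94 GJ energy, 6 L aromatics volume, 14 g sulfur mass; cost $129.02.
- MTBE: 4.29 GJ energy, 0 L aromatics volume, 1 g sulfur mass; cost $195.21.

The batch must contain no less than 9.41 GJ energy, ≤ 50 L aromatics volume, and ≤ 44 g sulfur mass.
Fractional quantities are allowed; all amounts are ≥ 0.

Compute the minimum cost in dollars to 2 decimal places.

$208.99

This is a linear program. Let x1 = barrels of heavy naphtha, x2 = barrels of light naphtha, x3 = barrels of MTBE.
min 85.16x1 + 129.02x2 + 195.21x3 with:
  5.16x1 + 4.94x2 + 4.29x3 ≥ 9.41   (energy)
  22x1 + 6x2 ≤ 50   (aromatics volume)
  38x1 + 14x2 + 1x3 ≤ 44   (sulfur mass)
  x1, x2, x3 ≥ 0.
The cheapest feasible vertex uses only heavy naphtha, light naphtha; MTBE is not used. There the energy and sulfur mass constraints are tight.
So heavy naphtha = 0.741427 barrels, light naphtha = 1.13041 barrels.
Cost = 85.16·0.741427 + 129.02·1.13041 = 208.9854.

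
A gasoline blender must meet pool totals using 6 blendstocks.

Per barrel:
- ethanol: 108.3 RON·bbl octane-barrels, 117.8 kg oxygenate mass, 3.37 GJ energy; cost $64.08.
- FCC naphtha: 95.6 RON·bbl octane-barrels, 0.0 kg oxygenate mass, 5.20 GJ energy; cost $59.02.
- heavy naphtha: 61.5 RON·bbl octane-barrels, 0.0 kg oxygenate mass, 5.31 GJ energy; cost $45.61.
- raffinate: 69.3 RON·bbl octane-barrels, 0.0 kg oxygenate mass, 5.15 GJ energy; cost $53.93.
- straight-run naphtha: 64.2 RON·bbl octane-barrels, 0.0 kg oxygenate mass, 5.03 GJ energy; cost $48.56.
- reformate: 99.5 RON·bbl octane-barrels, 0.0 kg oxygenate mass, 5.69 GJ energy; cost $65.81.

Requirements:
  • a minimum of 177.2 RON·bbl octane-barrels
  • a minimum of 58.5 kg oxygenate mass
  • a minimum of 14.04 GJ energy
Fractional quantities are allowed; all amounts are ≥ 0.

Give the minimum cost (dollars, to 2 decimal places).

Set it up as a linear program. Let x1 = barrels of ethanol, x2 = barrels of FCC naphtha, x3 = barrels of heavy naphtha, x4 = barrels of raffinate, x5 = barrels of straight-run naphtha, x6 = barrels of reformate.
min 64.08x1 + 59.02x2 + 45.61x3 + 53.93x4 + 48.56x5 + 65.81x6 s.t.:
  108.3x1 + 95.6x2 + 61.5x3 + 69.3x4 + 64.2x5 + 99.5x6 ≥ 177.2   (octane-barrels)
  117.8x1 ≥ 58.5   (oxygenate mass)
  3.37x1 + 5.2x2 + 5.31x3 + 5.15x4 + 5.03x5 + 5.69x6 ≥ 14.04   (energy)
  x1, x2, x3, x4, x5, x6 ≥ 0.
The optimal basis is {ethanol, heavy naphtha}; FCC naphtha, raffinate, straight-run naphtha, reformate drop out. Binding constraints: oxygenate mass and energy.
That vertex is x1 = 0.4966, x3 = 2.3289.
Total cost: 64.08·0.4966 + 45.61·2.3289 = 138.0433.

$138.04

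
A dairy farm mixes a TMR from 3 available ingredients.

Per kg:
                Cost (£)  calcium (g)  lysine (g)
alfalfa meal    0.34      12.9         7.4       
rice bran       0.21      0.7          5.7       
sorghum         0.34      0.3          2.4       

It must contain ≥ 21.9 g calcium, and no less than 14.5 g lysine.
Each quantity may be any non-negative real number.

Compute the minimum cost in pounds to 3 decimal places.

This is a linear program. Let x1 = kg of alfalfa meal, x2 = kg of rice bran, x3 = kg of sorghum.
min 0.34x1 + 0.21x2 + 0.34x3 with:
  12.9x1 + 0.7x2 + 0.3x3 ≥ 21.9   (calcium)
  7.4x1 + 5.7x2 + 2.4x3 ≥ 14.5   (lysine)
  x1, x2, x3 ≥ 0.
The minimum-cost mix takes nothing from sorghum — only alfalfa meal, rice bran. There the calcium and lysine constraints are tight.
So alfalfa meal = 1.678 kg, rice bran = 0.3656 kg.
Cost = 0.34·1.678 + 0.21·0.3656 = 0.64730.

£0.647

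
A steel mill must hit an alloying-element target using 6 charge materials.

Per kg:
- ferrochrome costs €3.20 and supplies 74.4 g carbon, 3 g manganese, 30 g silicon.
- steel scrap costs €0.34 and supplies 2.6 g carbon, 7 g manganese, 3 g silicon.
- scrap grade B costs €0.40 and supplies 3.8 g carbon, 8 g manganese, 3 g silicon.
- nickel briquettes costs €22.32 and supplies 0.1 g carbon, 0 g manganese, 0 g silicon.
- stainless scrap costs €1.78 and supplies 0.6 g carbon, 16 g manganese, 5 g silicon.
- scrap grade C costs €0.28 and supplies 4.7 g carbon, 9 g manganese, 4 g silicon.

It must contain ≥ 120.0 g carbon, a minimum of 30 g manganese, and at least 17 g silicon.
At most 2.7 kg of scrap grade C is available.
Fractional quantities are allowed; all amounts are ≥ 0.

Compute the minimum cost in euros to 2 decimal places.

€5.41

Let x1 = kg of ferrochrome, x2 = kg of steel scrap, x3 = kg of scrap grade B, x4 = kg of nickel briquettes, x5 = kg of stainless scrap, x6 = kg of scrap grade C.
Minimise 3.2x1 + 0.34x2 + 0.4x3 + 22.32x4 + 1.78x5 + 0.28x6 with:
  74.4x1 + 2.6x2 + 3.8x3 + 0.1x4 + 0.6x5 + 4.7x6 ≥ 120   (carbon)
  3x1 + 7x2 + 8x3 + 16x5 + 9x6 ≥ 30   (manganese)
  30x1 + 3x2 + 3x3 + 5x5 + 4x6 ≥ 17   (silicon)
  x6 ≤ 2.7
  x1, x2, x3, x4, x5, x6 ≥ 0.
The cheapest feasible vertex uses only ferrochrome, scrap grade B, scrap grade C; steel scrap, nickel briquettes, stainless scrap are not used. The carbon, manganese, the scrap grade C cap requirements are met with equality.
Optimal quantities: ferrochrome = 1.433 kg, scrap grade B = 0.175 kg, scrap grade C = 2.7 kg.
Objective = 3.2·1.433 + 0.4·0.175 + 0.28·2.7 = 5.4116.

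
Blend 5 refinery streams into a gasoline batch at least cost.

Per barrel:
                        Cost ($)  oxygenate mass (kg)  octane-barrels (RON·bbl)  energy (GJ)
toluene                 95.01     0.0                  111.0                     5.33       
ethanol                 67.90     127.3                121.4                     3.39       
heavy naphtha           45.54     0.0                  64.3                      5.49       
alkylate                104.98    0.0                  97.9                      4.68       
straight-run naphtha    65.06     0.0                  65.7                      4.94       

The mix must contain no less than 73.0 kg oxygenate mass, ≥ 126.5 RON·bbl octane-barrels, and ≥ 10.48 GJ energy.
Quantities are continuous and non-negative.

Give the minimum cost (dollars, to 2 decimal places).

$109.74

Treat it as an LP. Let x1 = barrels of toluene, x2 = barrels of ethanol, x3 = barrels of heavy naphtha, x4 = barrels of alkylate, x5 = barrels of straight-run naphtha.
Minimize 95.01x1 + 67.9x2 + 45.54x3 + 104.98x4 + 65.06x5 subject to:
  127.3x2 ≥ 73   (oxygenate mass)
  111x1 + 121.4x2 + 64.3x3 + 97.9x4 + 65.7x5 ≥ 126.5   (octane-barrels)
  5.33x1 + 3.39x2 + 5.49x3 + 4.68x4 + 4.94x5 ≥ 10.48   (energy)
  x1, x2, x3, x4, x5 ≥ 0.
The minimum-cost mix takes nothing from toluene, alkylate, straight-run naphtha — only ethanol, heavy naphtha. There the oxygenate mass and energy constraints are tight.
Optimal quantities: ethanol = 0.57345 barrels, heavy naphtha = 1.5548 barrels.
Hence cost = 67.9·0.57345 + 45.54·1.5548 = $109.7428.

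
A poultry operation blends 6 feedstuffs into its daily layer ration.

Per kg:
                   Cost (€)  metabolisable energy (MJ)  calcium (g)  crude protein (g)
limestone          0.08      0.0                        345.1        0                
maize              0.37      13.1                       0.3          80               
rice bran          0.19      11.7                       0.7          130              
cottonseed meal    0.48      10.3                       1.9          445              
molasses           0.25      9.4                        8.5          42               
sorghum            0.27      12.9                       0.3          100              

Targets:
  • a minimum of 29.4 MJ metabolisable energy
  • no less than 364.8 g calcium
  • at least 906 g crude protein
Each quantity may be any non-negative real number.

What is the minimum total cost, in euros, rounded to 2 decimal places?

€1.11

Set it up as a linear program. Let x1 = kg of limestone, x2 = kg of maize, x3 = kg of rice bran, x4 = kg of cottonseed meal, x5 = kg of molasses, x6 = kg of sorghum.
Minimize 0.08x1 + 0.37x2 + 0.19x3 + 0.48x4 + 0.25x5 + 0.27x6 subject to:
  13.1x2 + 11.7x3 + 10.3x4 + 9.4x5 + 12.9x6 ≥ 29.4   (metabolisable energy)
  345.1x1 + 0.3x2 + 0.7x3 + 1.9x4 + 8.5x5 + 0.3x6 ≥ 364.8   (calcium)
  80x2 + 130x3 + 445x4 + 42x5 + 100x6 ≥ 906   (crude protein)
  x1, x2, x3, x4, x5, x6 ≥ 0.
The minimum-cost mix takes nothing from maize, molasses, sorghum — only limestone, rice bran, cottonseed meal. The metabolisable energy, calcium, crude protein requirements are met with equality.
So limestone = 1.045 kg, rice bran = 0.9699 kg, cottonseed meal = 1.753 kg.
Hence cost = 0.08·1.045 + 0.19·0.9699 + 0.48·1.753 = €1.1093.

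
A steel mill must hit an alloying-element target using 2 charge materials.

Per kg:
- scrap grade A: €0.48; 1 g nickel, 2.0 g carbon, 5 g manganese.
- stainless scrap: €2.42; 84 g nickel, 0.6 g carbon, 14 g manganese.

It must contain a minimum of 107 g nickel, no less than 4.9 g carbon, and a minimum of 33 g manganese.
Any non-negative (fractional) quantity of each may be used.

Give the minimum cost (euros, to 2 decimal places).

Let x1 = kg of scrap grade A, x2 = kg of stainless scrap.
min 0.48x1 + 2.42x2 with:
  1x1 + 84x2 ≥ 107   (nickel)
  2x1 + 0.6x2 ≥ 4.9   (carbon)
  5x1 + 14x2 ≥ 33   (manganese)
  x1, x2 ≥ 0.
Both inputs are positive at the optimum. Binding constraints: nickel and manganese.
Optimal quantities: scrap grade A = 3.138 kg, stainless scrap = 1.236 kg.
Objective = 0.48·3.138 + 2.42·1.236 = 4.4974.

€4.50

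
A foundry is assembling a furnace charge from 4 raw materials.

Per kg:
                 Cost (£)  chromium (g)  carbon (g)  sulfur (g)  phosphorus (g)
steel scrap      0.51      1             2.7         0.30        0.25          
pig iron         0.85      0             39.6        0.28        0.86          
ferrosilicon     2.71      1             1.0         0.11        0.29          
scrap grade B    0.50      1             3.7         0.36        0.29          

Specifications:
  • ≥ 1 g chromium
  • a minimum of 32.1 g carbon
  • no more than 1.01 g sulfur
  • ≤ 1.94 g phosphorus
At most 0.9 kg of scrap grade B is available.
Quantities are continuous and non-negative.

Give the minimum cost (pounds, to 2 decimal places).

Treat it as an LP. Let x1 = kg of steel scrap, x2 = kg of pig iron, x3 = kg of ferrosilicon, x4 = kg of scrap grade B.
min 0.51x1 + 0.85x2 + 2.71x3 + 0.5x4 with:
  1x1 + 1x3 + 1x4 ≥ 1   (chromium)
  2.7x1 + 39.6x2 + 1x3 + 3.7x4 ≥ 32.1   (carbon)
  0.3x1 + 0.28x2 + 0.11x3 + 0.36x4 ≤ 1.01   (sulfur)
  0.25x1 + 0.86x2 + 0.29x3 + 0.29x4 ≤ 1.94   (phosphorus)
  x4 ≤ 0.9
  x1, x2, x3, x4 ≥ 0.
The minimum-cost mix takes nothing from ferrosilicon — only steel scrap, pig iron, scrap grade B. The chromium, carbon, the scrap grade B cap requirements are met with equality.
That vertex is x1 = 0.1, x2 = 0.7197, x4 = 0.9.
Cost = 0.51·0.1 + 0.85·0.7197 + 0.5·0.9 = 1.1127.

£1.11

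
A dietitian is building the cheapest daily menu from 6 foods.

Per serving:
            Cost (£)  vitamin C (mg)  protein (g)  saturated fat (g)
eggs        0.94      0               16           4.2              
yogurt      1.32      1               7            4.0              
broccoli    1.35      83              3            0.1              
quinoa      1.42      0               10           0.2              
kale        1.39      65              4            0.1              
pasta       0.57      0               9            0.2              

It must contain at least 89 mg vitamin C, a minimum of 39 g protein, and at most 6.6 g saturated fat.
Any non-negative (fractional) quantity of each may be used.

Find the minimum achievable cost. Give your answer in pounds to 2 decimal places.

This is a linear program. Let x1 = servings of eggs, x2 = servings of yogurt, x3 = servings of broccoli, x4 = servings of quinoa, x5 = servings of kale, x6 = servings of pasta.
Minimize 0.94x1 + 1.32x2 + 1.35x3 + 1.42x4 + 1.39x5 + 0.57x6 subject to:
  1x2 + 83x3 + 65x5 ≥ 89   (vitamin C)
  16x1 + 7x2 + 3x3 + 10x4 + 4x5 + 9x6 ≥ 39   (protein)
  4.2x1 + 4x2 + 0.1x3 + 0.2x4 + 0.1x5 + 0.2x6 ≤ 6.6   (saturated fat)
  x1, x2, x3, x4, x5, x6 ≥ 0.
At the optimum only eggs, broccoli, pasta are positive (yogurt, quinoa, kale = 0). Binding constraints: vitamin C, protein, saturated fat.
Optimal quantities: eggs = 1.482 servings, broccoli = 1.0723 servings, pasta = 1.3412 servings.
Total cost: 0.94·1.482 + 1.35·1.0723 + 0.57·1.3412 = 3.6052.

£3.61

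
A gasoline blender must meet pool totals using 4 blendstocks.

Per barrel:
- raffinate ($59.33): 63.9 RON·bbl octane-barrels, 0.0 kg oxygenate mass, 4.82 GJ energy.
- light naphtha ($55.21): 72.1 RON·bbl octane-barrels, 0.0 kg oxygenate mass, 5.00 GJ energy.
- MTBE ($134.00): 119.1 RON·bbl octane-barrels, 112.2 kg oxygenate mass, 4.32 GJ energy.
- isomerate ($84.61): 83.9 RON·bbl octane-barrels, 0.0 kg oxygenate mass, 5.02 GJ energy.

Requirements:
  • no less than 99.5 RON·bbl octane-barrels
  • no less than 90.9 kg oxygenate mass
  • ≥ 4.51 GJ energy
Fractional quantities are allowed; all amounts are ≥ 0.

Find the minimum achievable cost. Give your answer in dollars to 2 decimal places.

This is a linear program. Let x1 = barrels of raffinate, x2 = barrels of light naphtha, x3 = barrels of MTBE, x4 = barrels of isomerate.
Minimize 59.33x1 + 55.21x2 + 134x3 + 84.61x4 subject to:
  63.9x1 + 72.1x2 + 119.1x3 + 83.9x4 ≥ 99.5   (octane-barrels)
  112.2x3 ≥ 90.9   (oxygenate mass)
  4.82x1 + 5x2 + 4.32x3 + 5.02x4 ≥ 4.51   (energy)
  x1, x2, x3, x4 ≥ 0.
The cheapest feasible vertex uses only light naphtha, MTBE; raffinate, isomerate are not used. There the oxygenate mass and energy constraints are tight.
Solving gives x2 = 0.202, x3 = 0.8102.
Cost = 55.21·0.202 + 134·0.8102 = 119.7192.

$119.72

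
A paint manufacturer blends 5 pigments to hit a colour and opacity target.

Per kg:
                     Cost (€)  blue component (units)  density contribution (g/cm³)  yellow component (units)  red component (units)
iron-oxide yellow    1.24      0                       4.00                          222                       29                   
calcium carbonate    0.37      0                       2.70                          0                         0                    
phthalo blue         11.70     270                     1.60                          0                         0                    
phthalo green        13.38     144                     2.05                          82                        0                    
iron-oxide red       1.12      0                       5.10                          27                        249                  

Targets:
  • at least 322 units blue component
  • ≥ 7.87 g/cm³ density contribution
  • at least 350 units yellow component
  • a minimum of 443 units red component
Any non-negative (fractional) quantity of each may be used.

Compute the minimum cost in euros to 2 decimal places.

Let x1 = kg of iron-oxide yellow, x2 = kg of calcium carbonate, x3 = kg of phthalo blue, x4 = kg of phthalo green, x5 = kg of iron-oxide red.
Minimise 1.24x1 + 0.37x2 + 11.7x3 + 13.38x4 + 1.12x5 s.t.:
  270x3 + 144x4 ≥ 322   (blue component)
  4x1 + 2.7x2 + 1.6x3 + 2.05x4 + 5.1x5 ≥ 7.87   (density contribution)
  222x1 + 82x4 + 27x5 ≥ 350   (yellow component)
  29x1 + 249x5 ≥ 443   (red component)
  x1, x2, x3, x4, x5 ≥ 0.
The optimal basis is {iron-oxide yellow, phthalo blue, iron-oxide red}; calcium carbonate, phthalo green drop out. There the blue component, yellow component, red component constraints are tight.
Solving gives x1 = 1.38, x3 = 1.193, x5 = 1.618.
Cost = 1.24·1.38 + 11.7·1.193 + 1.12·1.618 = 17.4815.

€17.48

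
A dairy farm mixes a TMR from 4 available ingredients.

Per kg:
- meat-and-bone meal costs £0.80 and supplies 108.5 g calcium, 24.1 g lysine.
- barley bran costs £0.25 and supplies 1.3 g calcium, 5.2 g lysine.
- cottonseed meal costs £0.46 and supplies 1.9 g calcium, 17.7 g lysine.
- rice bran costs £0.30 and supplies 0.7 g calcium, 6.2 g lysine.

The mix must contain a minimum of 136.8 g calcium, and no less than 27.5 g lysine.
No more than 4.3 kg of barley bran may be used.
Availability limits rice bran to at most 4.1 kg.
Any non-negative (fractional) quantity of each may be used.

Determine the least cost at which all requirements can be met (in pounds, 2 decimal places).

£1.01

Treat it as an LP. Let x1 = kg of meat-and-bone meal, x2 = kg of barley bran, x3 = kg of cottonseed meal, x4 = kg of rice bran.
min 0.8x1 + 0.25x2 + 0.46x3 + 0.3x4 subject to:
  108.5x1 + 1.3x2 + 1.9x3 + 0.7x4 ≥ 136.8   (calcium)
  24.1x1 + 5.2x2 + 17.7x3 + 6.2x4 ≥ 27.5   (lysine)
  x2 ≤ 4.3
  x4 ≤ 4.1
  x1, x2, x3, x4 ≥ 0.
At the optimum only meat-and-bone meal is positive (barley bran, cottonseed meal, rice bran = 0). Binding constraint: calcium.
Solving gives x1 = 1.261.
Hence cost = 0.8·1.261 = £1.0088.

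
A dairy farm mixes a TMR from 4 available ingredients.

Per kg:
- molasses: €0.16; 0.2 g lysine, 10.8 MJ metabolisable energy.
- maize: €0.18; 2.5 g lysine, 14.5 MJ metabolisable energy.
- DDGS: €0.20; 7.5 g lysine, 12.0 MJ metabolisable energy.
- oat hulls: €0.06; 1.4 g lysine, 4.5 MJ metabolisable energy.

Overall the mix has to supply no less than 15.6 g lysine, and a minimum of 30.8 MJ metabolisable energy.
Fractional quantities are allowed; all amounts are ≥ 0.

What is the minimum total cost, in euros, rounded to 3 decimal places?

Let x1 = kg of molasses, x2 = kg of maize, x3 = kg of DDGS, x4 = kg of oat hulls.
Minimise 0.16x1 + 0.18x2 + 0.2x3 + 0.06x4 with:
  0.2x1 + 2.5x2 + 7.5x3 + 1.4x4 ≥ 15.6   (lysine)
  10.8x1 + 14.5x2 + 12x3 + 4.5x4 ≥ 30.8   (metabolisable energy)
  x1, x2, x3, x4 ≥ 0.
The cheapest feasible vertex uses only DDGS, oat hulls; molasses, maize are not used. Binding constraints: lysine and metabolisable energy.
That vertex is x3 = 1.598, x4 = 2.584.
Total cost: 0.2·1.598 + 0.06·2.584 = 0.47464.

€0.475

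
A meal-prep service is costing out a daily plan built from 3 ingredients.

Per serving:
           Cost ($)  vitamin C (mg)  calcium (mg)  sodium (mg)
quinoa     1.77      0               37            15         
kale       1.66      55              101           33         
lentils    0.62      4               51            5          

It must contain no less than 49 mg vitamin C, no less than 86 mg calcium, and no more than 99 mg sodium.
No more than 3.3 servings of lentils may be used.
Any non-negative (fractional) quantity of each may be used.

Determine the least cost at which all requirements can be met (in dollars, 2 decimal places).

$1.48

Treat it as an LP. Let x1 = servings of quinoa, x2 = servings of kale, x3 = servings of lentils.
min 1.77x1 + 1.66x2 + 0.62x3 with:
  55x2 + 4x3 ≥ 49   (vitamin C)
  37x1 + 101x2 + 51x3 ≥ 86   (calcium)
  15x1 + 33x2 + 5x3 ≤ 99   (sodium)
  x3 ≤ 3.3
  x1, x2, x3 ≥ 0.
The optimal basis is {kale}; quinoa, lentils drop out. The vitamin C requirement is met with equality.
So kale = 0.8909 servings.
Objective = 1.66·0.8909 = 1.4789.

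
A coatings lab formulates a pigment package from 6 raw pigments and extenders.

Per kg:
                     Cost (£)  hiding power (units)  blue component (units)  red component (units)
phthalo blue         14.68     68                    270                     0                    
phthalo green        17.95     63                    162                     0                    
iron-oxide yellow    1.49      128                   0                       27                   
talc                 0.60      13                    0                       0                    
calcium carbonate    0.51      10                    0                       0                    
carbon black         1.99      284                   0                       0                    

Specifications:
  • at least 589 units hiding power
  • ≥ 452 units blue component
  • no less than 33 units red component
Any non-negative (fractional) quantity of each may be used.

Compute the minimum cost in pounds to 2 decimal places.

£28.63

Let x1 = kg of phthalo blue, x2 = kg of phthalo green, x3 = kg of iron-oxide yellow, x4 = kg of talc, x5 = kg of calcium carbonate, x6 = kg of carbon black.
min 14.68x1 + 17.95x2 + 1.49x3 + 0.6x4 + 0.51x5 + 1.99x6 s.t.:
  68x1 + 63x2 + 128x3 + 13x4 + 10x5 + 284x6 ≥ 589   (hiding power)
  270x1 + 162x2 ≥ 452   (blue component)
  27x3 ≥ 33   (red component)
  x1, x2, x3, x4, x5, x6 ≥ 0.
The minimum-cost mix takes nothing from phthalo green, talc, calcium carbonate — only phthalo blue, iron-oxide yellow, carbon black. Binding constraints: hiding power, blue component, red component.
Optimal quantities: phthalo blue = 1.674 kg, iron-oxide yellow = 1.222 kg, carbon black = 1.122 kg.
Hence cost = 14.68·1.674 + 1.49·1.222 + 1.99·1.122 = £28.6279.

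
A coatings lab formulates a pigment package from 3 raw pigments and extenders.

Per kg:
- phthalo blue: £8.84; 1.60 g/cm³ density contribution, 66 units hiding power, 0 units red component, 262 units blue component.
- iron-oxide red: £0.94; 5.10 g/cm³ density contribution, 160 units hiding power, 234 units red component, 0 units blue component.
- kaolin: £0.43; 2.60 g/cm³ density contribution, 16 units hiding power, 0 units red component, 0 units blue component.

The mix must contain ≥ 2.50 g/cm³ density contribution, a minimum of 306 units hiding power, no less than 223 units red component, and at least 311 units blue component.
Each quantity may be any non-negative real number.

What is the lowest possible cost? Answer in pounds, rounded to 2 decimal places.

£11.83

Treat it as an LP. Let x1 = kg of phthalo blue, x2 = kg of iron-oxide red, x3 = kg of kaolin.
Minimize 8.84x1 + 0.94x2 + 0.43x3 with:
  1.6x1 + 5.1x2 + 2.6x3 ≥ 2.5   (density contribution)
  66x1 + 160x2 + 16x3 ≥ 306   (hiding power)
  234x2 ≥ 223   (red component)
  262x1 ≥ 311   (blue component)
  x1, x2, x3 ≥ 0.
The optimal basis is {phthalo blue, iron-oxide red}; kaolin drops out. The hiding power and blue component requirements are met with equality.
That vertex is x1 = 1.187, x2 = 1.423.
Cost = 8.84·1.187 + 0.94·1.423 = 11.8307.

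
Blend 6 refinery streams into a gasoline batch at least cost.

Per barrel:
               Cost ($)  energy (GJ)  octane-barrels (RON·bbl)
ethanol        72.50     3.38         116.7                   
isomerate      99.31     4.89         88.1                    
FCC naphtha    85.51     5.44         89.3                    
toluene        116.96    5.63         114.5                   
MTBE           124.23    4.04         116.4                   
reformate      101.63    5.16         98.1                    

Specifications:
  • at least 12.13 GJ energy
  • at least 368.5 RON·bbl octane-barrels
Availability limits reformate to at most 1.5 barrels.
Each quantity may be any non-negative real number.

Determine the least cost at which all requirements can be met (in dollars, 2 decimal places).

$244.27

This is a linear program. Let x1 = barrels of ethanol, x2 = barrels of isomerate, x3 = barrels of FCC naphtha, x4 = barrels of toluene, x5 = barrels of MTBE, x6 = barrels of reformate.
Minimise 72.5x1 + 99.31x2 + 85.51x3 + 116.96x4 + 124.23x5 + 101.63x6 subject to:
  3.38x1 + 4.89x2 + 5.44x3 + 5.63x4 + 4.04x5 + 5.16x6 ≥ 12.13   (energy)
  116.7x1 + 88.1x2 + 89.3x3 + 114.5x4 + 116.4x5 + 98.1x6 ≥ 368.5   (octane-barrels)
  x6 ≤ 1.5
  x1, x2, x3, x4, x5, x6 ≥ 0.
The cheapest feasible vertex uses only ethanol, FCC naphtha; isomerate, toluene, MTBE, reformate are not used. Binding constraints: energy and octane-barrels.
Solving gives x1 = 2.767, x3 = 0.5106.
Objective = 72.5·2.767 + 85.51·0.5106 = 244.2689.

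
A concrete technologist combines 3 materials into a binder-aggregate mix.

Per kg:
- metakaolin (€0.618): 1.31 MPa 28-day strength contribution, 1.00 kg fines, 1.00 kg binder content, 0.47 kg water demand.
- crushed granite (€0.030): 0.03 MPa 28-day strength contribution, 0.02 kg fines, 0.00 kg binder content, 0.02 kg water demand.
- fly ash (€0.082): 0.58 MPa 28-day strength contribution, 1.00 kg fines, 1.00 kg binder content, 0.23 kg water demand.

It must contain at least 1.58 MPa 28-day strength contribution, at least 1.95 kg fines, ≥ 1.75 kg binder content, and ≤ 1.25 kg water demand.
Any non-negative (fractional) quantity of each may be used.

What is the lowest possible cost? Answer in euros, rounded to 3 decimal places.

Treat it as an LP. Let x1 = kg of metakaolin, x2 = kg of crushed granite, x3 = kg of fly ash.
Minimise 0.618x1 + 0.03x2 + 0.082x3 subject to:
  1.31x1 + 0.03x2 + 0.58x3 ≥ 1.58   (28-day strength contribution)
  1x1 + 0.02x2 + 1x3 ≥ 1.95   (fines)
  1x1 + 1x3 ≥ 1.75   (binder content)
  0.47x1 + 0.02x2 + 0.23x3 ≤ 1.25   (water demand)
  x1, x2, x3 ≥ 0.
The cheapest feasible vertex uses only fly ash; metakaolin, crushed granite are not used. Binding constraint: 28-day strength contribution.
Optimal quantities: fly ash = 2.724 kg.
Total cost: 0.082·2.724 = 0.22337.

€0.223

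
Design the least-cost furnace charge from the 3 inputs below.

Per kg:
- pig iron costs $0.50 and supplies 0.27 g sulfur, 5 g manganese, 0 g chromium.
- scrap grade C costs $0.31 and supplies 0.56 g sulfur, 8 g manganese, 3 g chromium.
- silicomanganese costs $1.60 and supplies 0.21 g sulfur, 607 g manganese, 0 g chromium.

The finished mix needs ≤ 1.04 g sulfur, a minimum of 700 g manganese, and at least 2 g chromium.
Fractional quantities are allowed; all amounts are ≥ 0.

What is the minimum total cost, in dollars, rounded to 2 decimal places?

$2.04

Let x1 = kg of pig iron, x2 = kg of scrap grade C, x3 = kg of silicomanganese.
Minimize 0.5x1 + 0.31x2 + 1.6x3 s.t.:
  0.27x1 + 0.56x2 + 0.21x3 ≤ 1.04   (sulfur)
  5x1 + 8x2 + 607x3 ≥ 700   (manganese)
  3x2 ≥ 2   (chromium)
  x1, x2, x3 ≥ 0.
The optimal basis is {scrap grade C, silicomanganese}; pig iron drops out. The manganese and chromium requirements are met with equality.
Solving gives x2 = 0.6667, x3 = 1.144.
Hence cost = 0.31·0.6667 + 1.6·1.144 = $2.0371.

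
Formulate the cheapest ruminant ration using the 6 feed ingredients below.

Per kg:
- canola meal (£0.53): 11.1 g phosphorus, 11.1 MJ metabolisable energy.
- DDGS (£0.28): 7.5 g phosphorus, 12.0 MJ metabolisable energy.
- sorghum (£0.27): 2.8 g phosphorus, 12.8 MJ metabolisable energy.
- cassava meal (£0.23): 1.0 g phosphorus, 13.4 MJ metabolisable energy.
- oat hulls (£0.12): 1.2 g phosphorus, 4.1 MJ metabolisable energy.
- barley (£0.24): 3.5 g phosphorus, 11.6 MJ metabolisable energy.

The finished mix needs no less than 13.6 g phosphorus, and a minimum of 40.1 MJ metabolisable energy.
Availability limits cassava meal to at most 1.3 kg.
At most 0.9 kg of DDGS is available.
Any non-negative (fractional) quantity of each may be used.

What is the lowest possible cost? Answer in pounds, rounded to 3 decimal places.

Let x1 = kg of canola meal, x2 = kg of DDGS, x3 = kg of sorghum, x4 = kg of cassava meal, x5 = kg of oat hulls, x6 = kg of barley.
min 0.53x1 + 0.28x2 + 0.27x3 + 0.23x4 + 0.12x5 + 0.24x6 s.t.:
  11.1x1 + 7.5x2 + 2.8x3 + 1x4 + 1.2x5 + 3.5x6 ≥ 13.6   (phosphorus)
  11.1x1 + 12x2 + 12.8x3 + 13.4x4 + 4.1x5 + 11.6x6 ≥ 40.1   (metabolisable energy)
  x4 ≤ 1.3
  x2 ≤ 0.9
  x1, x2, x3, x4, x5, x6 ≥ 0.
At the optimum only DDGS, cassava meal, barley are positive (canola meal, sorghum, oat hulls = 0). Binding constraints: phosphorus, metabolisable energy, the DDGS cap.
Optimal quantities: DDGS = 0.9 kg, cassava meal = 0.6541 kg, barley = 1.77 kg.
Objective = 0.28·0.9 + 0.23·0.6541 + 0.24·1.77 = 0.82724.

£0.827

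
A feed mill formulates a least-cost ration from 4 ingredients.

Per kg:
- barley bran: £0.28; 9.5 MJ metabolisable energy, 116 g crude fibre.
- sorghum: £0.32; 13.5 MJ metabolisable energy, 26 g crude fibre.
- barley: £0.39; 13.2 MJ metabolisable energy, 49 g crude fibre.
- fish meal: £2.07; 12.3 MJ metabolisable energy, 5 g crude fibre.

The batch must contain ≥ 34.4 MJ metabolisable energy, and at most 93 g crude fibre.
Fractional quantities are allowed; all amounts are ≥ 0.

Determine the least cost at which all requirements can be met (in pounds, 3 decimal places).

This is a linear program. Let x1 = kg of barley bran, x2 = kg of sorghum, x3 = kg of barley, x4 = kg of fish meal.
Minimise 0.28x1 + 0.32x2 + 0.39x3 + 2.07x4 s.t.:
  9.5x1 + 13.5x2 + 13.2x3 + 12.3x4 ≥ 34.4   (metabolisable energy)
  116x1 + 26x2 + 49x3 + 5x4 ≤ 93   (crude fibre)
  x1, x2, x3, x4 ≥ 0.
The minimum-cost mix takes nothing from barley bran, barley, fish meal — only sorghum. The metabolisable energy requirement is met with equality.
That vertex is x2 = 2.548.
Total cost: 0.32·2.548 = 0.81536.

£0.815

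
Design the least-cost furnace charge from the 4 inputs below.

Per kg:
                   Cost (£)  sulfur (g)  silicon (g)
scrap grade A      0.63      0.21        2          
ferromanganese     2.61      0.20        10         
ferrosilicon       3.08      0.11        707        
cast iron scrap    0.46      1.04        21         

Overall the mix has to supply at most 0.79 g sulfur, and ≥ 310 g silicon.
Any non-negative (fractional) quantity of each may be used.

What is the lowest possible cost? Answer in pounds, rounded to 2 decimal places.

Set it up as a linear program. Let x1 = kg of scrap grade A, x2 = kg of ferromanganese, x3 = kg of ferrosilicon, x4 = kg of cast iron scrap.
Minimize 0.63x1 + 2.61x2 + 3.08x3 + 0.46x4 subject to:
  0.21x1 + 0.2x2 + 0.11x3 + 1.04x4 ≤ 0.79   (sulfur)
  2x1 + 10x2 + 707x3 + 21x4 ≥ 310   (silicon)
  x1, x2, x3, x4 ≥ 0.
The cheapest feasible vertex uses only ferrosilicon; scrap grade A, ferromanganese, cast iron scrap are not used. Binding constraint: silicon.
So ferrosilicon = 0.4385 kg.
Total cost: 3.08·0.4385 = 1.3506.

£1.35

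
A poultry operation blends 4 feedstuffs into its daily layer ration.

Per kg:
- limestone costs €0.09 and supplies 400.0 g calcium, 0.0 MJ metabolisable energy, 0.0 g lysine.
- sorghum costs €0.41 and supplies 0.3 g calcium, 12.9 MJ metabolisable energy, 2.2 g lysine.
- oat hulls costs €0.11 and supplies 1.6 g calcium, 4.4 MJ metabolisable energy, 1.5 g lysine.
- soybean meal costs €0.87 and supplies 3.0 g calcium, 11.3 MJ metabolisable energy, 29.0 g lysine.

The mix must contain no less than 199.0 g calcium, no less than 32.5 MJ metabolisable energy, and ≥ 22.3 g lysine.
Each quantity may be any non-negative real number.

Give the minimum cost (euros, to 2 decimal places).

€1.12

Let x1 = kg of limestone, x2 = kg of sorghum, x3 = kg of oat hulls, x4 = kg of soybean meal.
Minimise 0.09x1 + 0.41x2 + 0.11x3 + 0.87x4 subject to:
  400x1 + 0.3x2 + 1.6x3 + 3x4 ≥ 199   (calcium)
  12.9x2 + 4.4x3 + 11.3x4 ≥ 32.5   (metabolisable energy)
  2.2x2 + 1.5x3 + 29x4 ≥ 22.3   (lysine)
  x1, x2, x3, x4 ≥ 0.
At the optimum only limestone, oat hulls, soybean meal are positive (sorghum = 0). The calcium, metabolisable energy, lysine requirements are met with equality.
Solving gives x1 = 0.4692, x3 = 6.24, x4 = 0.4462.
Cost = 0.09·0.4692 + 0.11·6.24 + 0.87·0.4462 = 1.1168.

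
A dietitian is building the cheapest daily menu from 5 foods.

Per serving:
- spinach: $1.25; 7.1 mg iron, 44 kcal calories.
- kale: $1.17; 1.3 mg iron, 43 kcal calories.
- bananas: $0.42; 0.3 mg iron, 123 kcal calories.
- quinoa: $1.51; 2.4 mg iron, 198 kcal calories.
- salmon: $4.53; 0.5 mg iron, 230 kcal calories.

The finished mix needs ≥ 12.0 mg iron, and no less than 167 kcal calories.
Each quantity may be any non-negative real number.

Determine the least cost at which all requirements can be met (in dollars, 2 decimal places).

Set it up as a linear program. Let x1 = servings of spinach, x2 = servings of kale, x3 = servings of bananas, x4 = servings of quinoa, x5 = servings of salmon.
min 1.25x1 + 1.17x2 + 0.42x3 + 1.51x4 + 4.53x5 subject to:
  7.1x1 + 1.3x2 + 0.3x3 + 2.4x4 + 0.5x5 ≥ 12   (iron)
  44x1 + 43x2 + 123x3 + 198x4 + 230x5 ≥ 167   (calories)
  x1, x2, x3, x4, x5 ≥ 0.
The minimum-cost mix takes nothing from kale, quinoa, salmon — only spinach, bananas. There the iron and calories constraints are tight.
Solving gives x1 = 1.658, x3 = 0.7647.
Objective = 1.25·1.658 + 0.42·0.7647 = 2.3937.

$2.39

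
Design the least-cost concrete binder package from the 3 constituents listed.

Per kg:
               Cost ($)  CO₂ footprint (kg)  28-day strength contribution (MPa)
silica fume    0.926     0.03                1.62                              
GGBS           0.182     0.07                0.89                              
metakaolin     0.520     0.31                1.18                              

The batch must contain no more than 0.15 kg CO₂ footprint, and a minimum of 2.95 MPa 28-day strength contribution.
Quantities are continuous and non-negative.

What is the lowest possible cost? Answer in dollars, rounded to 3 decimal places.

$1.104

Set it up as a linear program. Let x1 = kg of silica fume, x2 = kg of GGBS, x3 = kg of metakaolin.
min 0.926x1 + 0.182x2 + 0.52x3 subject to:
  0.03x1 + 0.07x2 + 0.31x3 ≤ 0.15   (CO₂ footprint)
  1.62x1 + 0.89x2 + 1.18x3 ≥ 2.95   (28-day strength contribution)
  x1, x2, x3 ≥ 0.
The optimal basis is {silica fume, GGBS}; metakaolin drops out. The CO₂ footprint and 28-day strength contribution requirements are met with equality.
So silica fume = 0.842 kg, GGBS = 1.782 kg.
Cost = 0.926·0.842 + 0.182·1.782 = 1.10402.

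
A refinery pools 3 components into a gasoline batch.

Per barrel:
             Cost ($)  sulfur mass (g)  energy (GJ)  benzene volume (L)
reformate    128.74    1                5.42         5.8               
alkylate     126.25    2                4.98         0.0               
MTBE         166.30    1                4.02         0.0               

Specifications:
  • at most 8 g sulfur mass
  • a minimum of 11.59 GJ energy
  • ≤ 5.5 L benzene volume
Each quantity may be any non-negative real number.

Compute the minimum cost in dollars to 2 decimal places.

Treat it as an LP. Let x1 = barrels of reformate, x2 = barrels of alkylate, x3 = barrels of MTBE.
min 128.74x1 + 126.25x2 + 166.3x3 subject to:
  1x1 + 2x2 + 1x3 ≤ 8   (sulfur mass)
  5.42x1 + 4.98x2 + 4.02x3 ≥ 11.59   (energy)
  5.8x1 ≤ 5.5   (benzene volume)
  x1, x2, x3 ≥ 0.
The cheapest feasible vertex uses only reformate, alkylate; MTBE is not used. Binding constraints: energy and benzene volume.
That vertex is x1 = 0.948276, x2 = 1.29525.
Objective = 128.74·0.948276 + 126.25·1.29525 = 285.6064.

$285.61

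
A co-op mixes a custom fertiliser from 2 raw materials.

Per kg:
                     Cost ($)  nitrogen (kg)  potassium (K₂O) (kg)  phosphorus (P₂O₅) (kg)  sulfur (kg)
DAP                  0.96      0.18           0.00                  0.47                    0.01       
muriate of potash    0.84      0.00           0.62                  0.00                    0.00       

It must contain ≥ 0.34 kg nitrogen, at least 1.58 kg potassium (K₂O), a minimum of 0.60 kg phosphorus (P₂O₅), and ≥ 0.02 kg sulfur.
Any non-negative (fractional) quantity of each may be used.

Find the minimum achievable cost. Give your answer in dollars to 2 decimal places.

Treat it as an LP. Let x1 = kg of DAP, x2 = kg of muriate of potash.
min 0.96x1 + 0.84x2 s.t.:
  0.18x1 ≥ 0.34   (nitrogen)
  0.62x2 ≥ 1.58   (potassium (K₂O))
  0.47x1 ≥ 0.6   (phosphorus (P₂O₅))
  0.01x1 ≥ 0.02   (sulfur)
  x1, x2 ≥ 0.
Both inputs are positive at the optimum. Binding constraints: potassium (K₂O) and sulfur.
Optimal quantities: DAP = 2 kg, muriate of potash = 2.548 kg.
Objective = 0.96·2 + 0.84·2.548 = 4.0603.

$4.06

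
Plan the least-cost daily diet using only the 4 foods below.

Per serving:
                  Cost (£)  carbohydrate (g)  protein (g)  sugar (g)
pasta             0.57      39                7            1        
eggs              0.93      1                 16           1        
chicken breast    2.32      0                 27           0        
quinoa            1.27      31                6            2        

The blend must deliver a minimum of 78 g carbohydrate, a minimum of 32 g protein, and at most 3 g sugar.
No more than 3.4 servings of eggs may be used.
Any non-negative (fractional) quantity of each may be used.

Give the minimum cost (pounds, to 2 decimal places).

£2.23

This is a linear program. Let x1 = servings of pasta, x2 = servings of eggs, x3 = servings of chicken breast, x4 = servings of quinoa.
Minimise 0.57x1 + 0.93x2 + 2.32x3 + 1.27x4 subject to:
  39x1 + 1x2 + 31x4 ≥ 78   (carbohydrate)
  7x1 + 16x2 + 27x3 + 6x4 ≥ 32   (protein)
  1x1 + 1x2 + 2x4 ≤ 3   (sugar)
  x2 ≤ 3.4
  x1, x2, x3, x4 ≥ 0.
The optimal basis is {pasta, eggs, chicken breast}; quinoa drops out. Binding constraints: carbohydrate, protein, sugar.
So pasta = 1.974 servings, eggs = 1.026 servings, chicken breast = 0.0653 servings.
Objective = 0.57·1.974 + 0.93·1.026 + 2.32·0.0653 = 2.2309.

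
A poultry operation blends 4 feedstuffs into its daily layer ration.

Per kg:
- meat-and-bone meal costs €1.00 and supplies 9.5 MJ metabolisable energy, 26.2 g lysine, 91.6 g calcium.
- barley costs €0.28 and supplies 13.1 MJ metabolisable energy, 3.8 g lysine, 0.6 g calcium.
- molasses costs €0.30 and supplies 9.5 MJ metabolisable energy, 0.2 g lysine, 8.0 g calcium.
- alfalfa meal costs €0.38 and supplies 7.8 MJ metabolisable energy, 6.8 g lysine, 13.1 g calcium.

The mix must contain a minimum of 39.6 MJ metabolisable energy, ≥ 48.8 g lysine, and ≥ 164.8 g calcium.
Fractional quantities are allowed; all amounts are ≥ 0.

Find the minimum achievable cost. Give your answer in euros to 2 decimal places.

€2.27

Treat it as an LP. Let x1 = kg of meat-and-bone meal, x2 = kg of barley, x3 = kg of molasses, x4 = kg of alfalfa meal.
Minimise 1x1 + 0.28x2 + 0.3x3 + 0.38x4 with:
  9.5x1 + 13.1x2 + 9.5x3 + 7.8x4 ≥ 39.6   (metabolisable energy)
  26.2x1 + 3.8x2 + 0.2x3 + 6.8x4 ≥ 48.8   (lysine)
  91.6x1 + 0.6x2 + 8x3 + 13.1x4 ≥ 164.8   (calcium)
  x1, x2, x3, x4 ≥ 0.
The optimal basis is {meat-and-bone meal, barley}; molasses, alfalfa meal drop out. There the metabolisable energy and calcium constraints are tight.
That vertex is x1 = 1.788, x2 = 1.726.
Cost = 1·1.788 + 0.28·1.726 = 2.2713.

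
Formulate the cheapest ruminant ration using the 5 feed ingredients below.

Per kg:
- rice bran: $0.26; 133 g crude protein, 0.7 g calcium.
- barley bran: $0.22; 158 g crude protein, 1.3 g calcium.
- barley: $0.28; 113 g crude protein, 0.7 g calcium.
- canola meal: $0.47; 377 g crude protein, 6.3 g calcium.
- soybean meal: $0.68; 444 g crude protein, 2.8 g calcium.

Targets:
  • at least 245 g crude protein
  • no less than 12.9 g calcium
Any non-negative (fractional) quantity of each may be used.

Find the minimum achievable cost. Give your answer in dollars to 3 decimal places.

$0.962

Let x1 = kg of rice bran, x2 = kg of barley bran, x3 = kg of barley, x4 = kg of canola meal, x5 = kg of soybean meal.
Minimize 0.26x1 + 0.22x2 + 0.28x3 + 0.47x4 + 0.68x5 subject to:
  133x1 + 158x2 + 113x3 + 377x4 + 444x5 ≥ 245   (crude protein)
  0.7x1 + 1.3x2 + 0.7x3 + 6.3x4 + 2.8x5 ≥ 12.9   (calcium)
  x1, x2, x3, x4, x5 ≥ 0.
At the optimum only canola meal is positive (rice bran, barley bran, barley, soybean meal = 0). Binding constraint: calcium.
Optimal quantities: canola meal = 2.0476 kg.
Objective = 0.47·2.0476 = 0.96237.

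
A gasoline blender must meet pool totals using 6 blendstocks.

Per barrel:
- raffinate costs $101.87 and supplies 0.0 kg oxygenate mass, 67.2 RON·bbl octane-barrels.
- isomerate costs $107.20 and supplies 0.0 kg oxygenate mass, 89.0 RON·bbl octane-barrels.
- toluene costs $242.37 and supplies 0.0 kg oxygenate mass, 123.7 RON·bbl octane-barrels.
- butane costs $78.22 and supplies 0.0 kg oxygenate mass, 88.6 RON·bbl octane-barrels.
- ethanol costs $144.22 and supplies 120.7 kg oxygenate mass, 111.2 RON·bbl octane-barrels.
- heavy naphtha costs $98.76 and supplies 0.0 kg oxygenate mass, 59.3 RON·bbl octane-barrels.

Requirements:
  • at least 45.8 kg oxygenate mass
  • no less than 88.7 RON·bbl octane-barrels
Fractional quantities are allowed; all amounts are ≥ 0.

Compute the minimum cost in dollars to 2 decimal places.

$95.78

This is a linear program. Let x1 = barrels of raffinate, x2 = barrels of isomerate, x3 = barrels of toluene, x4 = barrels of butane, x5 = barrels of ethanol, x6 = barrels of heavy naphtha.
Minimize 101.87x1 + 107.2x2 + 242.37x3 + 78.22x4 + 144.22x5 + 98.76x6 subject to:
  120.7x5 ≥ 45.8   (oxygenate mass)
  67.2x1 + 89x2 + 123.7x3 + 88.6x4 + 111.2x5 + 59.3x6 ≥ 88.7   (octane-barrels)
  x1, x2, x3, x4, x5, x6 ≥ 0.
At the optimum only butane, ethanol are positive (raffinate, isomerate, toluene, heavy naphtha = 0). Binding constraints: oxygenate mass and octane-barrels.
So butane = 0.52488 barrels, ethanol = 0.37945 barrels.
Cost = 78.22·0.52488 + 144.22·0.37945 = 95.7804.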